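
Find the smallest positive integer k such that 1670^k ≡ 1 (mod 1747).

The order of 1670 must divide p − 1 = 1746 = 2 · 3^2 · 97.
Divisors: 1, 2, 3, 6, 9, 18, 97, 194, 291, 582, 873, 1746.
Check each in increasing order: 1670^1 ≡ 1670;  1670^2 ≡ 688;  1670^3 ≡ 1181;  1670^6 ≡ 655;  1670^9 ≡ 1381;  1670^18 ≡ 1184;  1670^97 ≡ 1462;  1670^194 ≡ 863;  1670^291 ≡ 372;  1670^582 ≡ 371;  1670^873 ≡ 1746;  1670^1746 ≡ 1.
Smallest exponent giving 1 is 1746.

1746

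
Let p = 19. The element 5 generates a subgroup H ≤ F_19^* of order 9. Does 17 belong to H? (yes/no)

⟨5⟩ has order 9; its elements mod 19 are {1, 4, 5, 6, 7, 9, 11, 16, 17}.
17 is in this set.

yes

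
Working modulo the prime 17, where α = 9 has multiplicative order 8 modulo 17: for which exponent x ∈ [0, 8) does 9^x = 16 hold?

4

Successive powers of 9 modulo 17:
  9^0=1  9^1=9  9^2=13  9^3=15  9^4=16
So 9^4 ≡ 16 (mod 17), giving x = 4.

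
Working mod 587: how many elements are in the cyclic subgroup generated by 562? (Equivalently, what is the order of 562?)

586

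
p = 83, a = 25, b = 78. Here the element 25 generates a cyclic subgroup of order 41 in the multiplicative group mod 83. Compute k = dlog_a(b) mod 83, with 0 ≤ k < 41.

Successive powers of 25 modulo 83:
  25^0=1  25^1=25  25^2=44  25^3=21  25^4=27  25^5=11
  25^6=26  25^7=69  25^8=65  25^9=48  25^10=38  25^11=37
  25^12=12  25^13=51  25^14=30  25^15=3  25^16=75  25^17=49
  25^18=63  25^19=81  25^20=33  25^21=78
So 25^21 ≡ 78 (mod 83), giving k = 21.

21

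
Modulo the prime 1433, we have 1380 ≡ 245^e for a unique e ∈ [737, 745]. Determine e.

741

Compute 245^737 mod 1433 = 56, then multiply by 245 repeatedly:
  245^737=56  245^738=823  245^739=1015  245^740=766  245^741=1380
Found 1380 at exponent 741.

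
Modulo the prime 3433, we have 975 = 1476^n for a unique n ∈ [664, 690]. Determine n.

688

Compute 1476^664 mod 3433 = 3366, then multiply by 1476 repeatedly:
  1476^664=3366  1476^665=665  1476^666=3135  1476^667=3009  1476^668=2415
  1476^669=1086  1476^670=3158  1476^671=2627  1476^672=1595  1476^673=2615
  1476^674=1048  1476^675=1998  1476^676=101  1476^677=1457  1476^678=1474
  1476^679=2535  1476^680=3123  1476^681=2462  1476^682=1798  1476^683=139
  1476^684=2617  1476^685=567  1476^686=2673  1476^687=831  1476^688=975
Found 975 at exponent 688.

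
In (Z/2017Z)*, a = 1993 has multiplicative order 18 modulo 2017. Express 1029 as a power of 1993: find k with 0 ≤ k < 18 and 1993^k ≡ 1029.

13

Successive powers of 1993 modulo 2017:
  1993^0=1  1993^1=1993  1993^2=576  1993^3=295  1993^4=988  1993^5=492
  1993^6=294  1993^7=1012  1993^8=1933  1993^9=2016  1993^10=24  1993^11=1441
  1993^12=1722  1993^13=1029
So 1993^13 ≡ 1029 (mod 2017), giving k = 13.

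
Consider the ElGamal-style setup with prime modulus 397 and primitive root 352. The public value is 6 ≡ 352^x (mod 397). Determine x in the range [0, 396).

31

Baby-step giant-step with m = ceil(sqrt(396)) = 20.
Baby table (352^j mod 397 for j=0..19):
  0:1  1:352  2:40  3:185  4:12  5:254  6:83  7:235
  8:144  9:269  10:202  11:41  12:140  13:52  14:42  15:95
  16:92  17:227  18:107  19:346
Giant step factor: 352^(-20) ≡ 73 (mod 397).
Scan 6·73^i mod 397 for i = 0, 1, …:
  i=0: 6   i=1: 41
Match at i=1, j=11: x = 1·20 + 11 = 31.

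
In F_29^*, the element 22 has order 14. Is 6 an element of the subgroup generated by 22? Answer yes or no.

yes

6 ∈ ⟨22⟩ iff 6^14 ≡ 1 (mod 29), since |⟨22⟩| = 14.
6^14 mod 29 = 1.
Since 1 = 1, 6 lies in the subgroup.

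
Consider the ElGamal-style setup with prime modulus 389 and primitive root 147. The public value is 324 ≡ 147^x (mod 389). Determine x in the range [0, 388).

74

Baby-step giant-step with m = ceil(sqrt(388)) = 20.
Baby table (147^j mod 389 for j=0..19):
  0:1  1:147  2:214  3:338  4:283  5:367  6:267  7:349
  8:344  9:387  10:95  11:350  12:102  13:212  14:44  15:244
  16:80  17:90  18:4  19:199
Giant step factor: 147^(-20) ≡ 5 (mod 389).
Scan 324·5^i mod 389 for i = 0, 1, …:
  i=0: 324   i=1: 64   i=2: 320   i=3: 44
Match at i=3, j=14: x = 3·20 + 14 = 74.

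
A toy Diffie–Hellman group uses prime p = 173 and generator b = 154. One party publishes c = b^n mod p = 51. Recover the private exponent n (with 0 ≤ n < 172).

Baby-step giant-step with m = ceil(sqrt(172)) = 14.
Baby table (154^j mod 173 for j=0..13):
  0:1  1:154  2:15  3:61  4:52  5:50  6:88  7:58
  8:109  9:5  10:78  11:75  12:132  13:87
Giant step factor: 154^(-14) ≡ 9 (mod 173).
Scan 51·9^i mod 173 for i = 0, 1, …:
  i=0: 51   i=1: 113   i=2: 152   i=3: 157
  i=4: 29   i=5: 88
Match at i=5, j=6: n = 5·14 + 6 = 76.

76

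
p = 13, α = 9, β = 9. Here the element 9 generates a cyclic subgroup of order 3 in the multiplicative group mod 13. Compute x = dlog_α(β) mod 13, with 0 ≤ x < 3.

Successive powers of 9 modulo 13:
  9^0=1  9^1=9
So 9^1 ≡ 9 (mod 13), giving x = 1.

1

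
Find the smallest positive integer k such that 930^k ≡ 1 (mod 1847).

923

The order of 930 must divide p − 1 = 1846 = 2 · 13 · 71.
Divisors: 1, 2, 13, 26, 71, 142, 923, 1846.
Check each in increasing order: 930^1 ≡ 930;  930^2 ≡ 504;  930^13 ≡ 1546;  930^26 ≡ 98;  930^71 ≡ 1656;  930^142 ≡ 1388;  930^923 ≡ 1.
Smallest exponent giving 1 is 923.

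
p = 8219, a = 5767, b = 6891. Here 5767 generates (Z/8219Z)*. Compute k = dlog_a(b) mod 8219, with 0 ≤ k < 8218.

Baby-step giant-step with m = ceil(sqrt(8218)) = 91.
Baby table (5767^j mod 8219 for j=0..90):
  0:1  1:5767  2:4215  3:4322  4:4966  5:3926  6:6116  7:3243
  8:4156  9:1048  10:2851  11:3717  12:787  13:1741  14:4948  15:6967
  16:4217  17:7637  18:5177  19:4351  20:7829  21:2876  22:8169  23:7534
  24:2944  25:5813  26:6489  27:956  28:6522  29:2230  30:5894  31:5133
  32:5392  33:3187  34:1745  35:3359  36:7389  37:5067  38:2844  39:4443
  40:4158  41:4363  42:3062  43:4142  44:2500  45:1374  46:742  47:5234
  48:4310  49:1514  50:2660  51:3566  52:1184  53:6358  54:1627  55:5030
  56:3159  57:4649  58:405  59:1439  60:5742  61:7982  62:5794  63:3763
  64:3061  65:6594  66:6504  67:5271  68:3995  69:1308  70:6413  71:6490
  72:6723  73:2518  74:6552  75:2641  76:840  77:3289  78:6430  79:5901
  80:4407  81:2021  82:565  83:3631  84:6184  85:887  86:3111  87:7279
  88:3560  89:7677  90:5725
Giant step factor: 5767^(-91) ≡ 6281 (mod 8219).
Scan 6891·6281^i mod 8219 for i = 0, 1, …:
  i=0: 6891   i=1: 1117   i=2: 5070   i=3: 4264
  i=4: 4682   i=5: 60   i=6: 7005   i=7: 2098
  i=8: 2481   i=9: 8156     …   i=59: 6117
  i=60: 5271
Match at i=60, j=67: k = 60·91 + 67 = 5527.

5527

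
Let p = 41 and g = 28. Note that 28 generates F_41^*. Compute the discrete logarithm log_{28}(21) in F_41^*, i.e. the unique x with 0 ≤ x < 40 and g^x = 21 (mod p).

34

Successive powers of 28 modulo 41:
  28^0=1  28^1=28  28^2=5  28^3=17  28^4=25  28^5=3
  28^6=2  28^7=15  28^8=10  28^9=34  28^10=9  28^11=6
  28^12=4  28^13=30  28^14=20  28^15=27  28^16=18  28^17=12
  28^18=8  28^19=19  28^20=40  28^21=13  28^22=36  28^23=24
  28^24=16  28^25=38  28^26=39  28^27=26  28^28=31  28^29=7
  28^30=32  28^31=35  28^32=37  28^33=11  28^34=21
So 28^34 ≡ 21 (mod 41), giving x = 34.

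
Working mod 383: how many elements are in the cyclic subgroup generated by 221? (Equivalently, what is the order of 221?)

The order of 221 must divide p − 1 = 382 = 2 · 191.
Divisors: 1, 2, 191, 382.
Check each in increasing order: 221^1 ≡ 221;  221^2 ≡ 200;  221^191 ≡ 382;  221^382 ≡ 1.
Smallest exponent giving 1 is 382.

382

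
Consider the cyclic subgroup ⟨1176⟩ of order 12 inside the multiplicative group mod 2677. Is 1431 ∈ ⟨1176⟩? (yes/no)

⟨1176⟩ has order 12; its elements mod 2677 are {1, 550, 626, 1033, 1034, 1176, 1501, 1643, 1644, 2051, 2127, 2676}.
1431 is not in this set.

no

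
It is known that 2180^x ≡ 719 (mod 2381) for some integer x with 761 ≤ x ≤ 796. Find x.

Compute 2180^761 mod 2381 = 1105, then multiply by 2180 repeatedly:
  2180^761=1105  2180^762=1709  2180^763=1736  2180^764=1071  2180^765=1400
  2180^766=1939  2180^767=745  2180^768=258  2180^769=524  2180^770=1821
  2180^771=653  2180^772=2083  2180^773=373  2180^774=1219  2180^775=224
  2180^776=215  2180^777=2024  2180^778=327  2180^779=941  2180^780=1339
  2180^781=2295  2180^782=619  2180^783=1774  2180^784=576  2180^785=893
  2180^786=1463  2180^787=1181  2180^788=719
Found 719 at exponent 788.

788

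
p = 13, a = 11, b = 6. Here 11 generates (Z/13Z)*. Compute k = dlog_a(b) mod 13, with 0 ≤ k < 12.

11

Successive powers of 11 modulo 13:
  11^0=1  11^1=11  11^2=4  11^3=5  11^4=3  11^5=7
  11^6=12  11^7=2  11^8=9  11^9=8  11^10=10  11^11=6
So 11^11 ≡ 6 (mod 13), giving k = 11.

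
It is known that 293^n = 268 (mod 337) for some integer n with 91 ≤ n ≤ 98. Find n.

93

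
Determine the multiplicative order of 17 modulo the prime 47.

23

The order of 17 must divide p − 1 = 46 = 2 · 23.
Divisors: 1, 2, 23, 46.
Check each in increasing order: 17^1 ≡ 17;  17^2 ≡ 7;  17^23 ≡ 1.
Smallest exponent giving 1 is 23.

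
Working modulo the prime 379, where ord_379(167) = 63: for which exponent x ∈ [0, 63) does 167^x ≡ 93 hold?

Baby-step giant-step with m = ceil(sqrt(63)) = 8.
Baby table (167^j mod 379 for j=0..7):
  0:1  1:167  2:222  3:311  4:14  5:64  6:76  7:185
Giant step factor: 167^(-8) ≡ 350 (mod 379).
Scan 93·350^i mod 379 for i = 0, 1, …:
  i=0: 93   i=1: 335   i=2: 139   i=3: 138
  i=4: 167
Match at i=4, j=1: x = 4·8 + 1 = 33.

33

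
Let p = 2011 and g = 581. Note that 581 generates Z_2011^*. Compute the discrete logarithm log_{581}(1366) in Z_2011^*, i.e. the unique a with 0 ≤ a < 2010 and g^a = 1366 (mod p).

1138

Baby-step giant-step with m = ceil(sqrt(2010)) = 45.
Baby table (581^j mod 2011 for j=0..44):
  0:1  1:581  2:1724  3:166  4:1929  5:622  6:1413  7:465
  8:691  9:1282  10:772  11:79  12:1657  13:1459  14:1048  15:1566
  16:874  17:1022  18:537  19:292  20:728  21:658  22:208  23:188
  24:634  25:341  26:1043  27:672  28:298  29:192  30:947  31:1204
  32:1707  33:344  34:775  35:1822  36:796  37:1957  38:802  39:1421
  40:1091  41:406  42:599  43:116  44:1033
Giant step factor: 581^(-45) ≡ 1829 (mod 2011).
Scan 1366·1829^i mod 2011 for i = 0, 1, …:
  i=0: 1366   i=1: 752   i=2: 1895   i=3: 1002
  i=4: 637   i=5: 704   i=6: 576   i=7: 1751
  i=8: 1067   i=9: 873     …   i=24: 666
  i=25: 1459
Match at i=25, j=13: a = 25·45 + 13 = 1138.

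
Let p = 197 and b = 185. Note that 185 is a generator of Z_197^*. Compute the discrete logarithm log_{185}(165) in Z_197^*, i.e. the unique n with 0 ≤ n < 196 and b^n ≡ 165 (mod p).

75

Baby-step giant-step with m = ceil(sqrt(196)) = 14.
Baby table (185^j mod 197 for j=0..13):
  0:1  1:185  2:144  3:45  4:51  5:176  6:55  7:128
  8:40  9:111  10:47  11:27  12:70  13:145
Giant step factor: 185^(-14) ≡ 6 (mod 197).
Scan 165·6^i mod 197 for i = 0, 1, …:
  i=0: 165   i=1: 5   i=2: 30   i=3: 180
  i=4: 95   i=5: 176
Match at i=5, j=5: n = 5·14 + 5 = 75.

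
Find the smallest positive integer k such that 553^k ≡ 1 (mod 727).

726

The order of 553 must divide p − 1 = 726 = 2 · 3 · 11^2.
Divisors: 1, 2, 3, 6, 11, 22, 33, 66, 121, 242, 363, 726.
Check each in increasing order: 553^1 ≡ 553;  553^2 ≡ 469;  553^3 ≡ 545;  553^6 ≡ 409;  553^11 ≡ 572;  553^22 ≡ 34;  553^33 ≡ 546;  553^66 ≡ 46;  553^121 ≡ 446;  553^242 ≡ 445;  553^363 ≡ 726;  553^726 ≡ 1.
Smallest exponent giving 1 is 726.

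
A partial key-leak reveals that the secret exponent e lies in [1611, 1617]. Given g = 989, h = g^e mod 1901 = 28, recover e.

Compute 989^1611 mod 1901 = 327, then multiply by 989 repeatedly:
  989^1611=327  989^1612=233  989^1613=416  989^1614=808  989^1615=692
  989^1616=28
Found 28 at exponent 1616.

1616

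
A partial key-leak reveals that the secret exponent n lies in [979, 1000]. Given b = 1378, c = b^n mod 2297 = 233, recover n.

986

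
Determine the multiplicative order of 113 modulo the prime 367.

The order of 113 must divide p − 1 = 366 = 2 · 3 · 61.
Divisors: 1, 2, 3, 6, 61, 122, 183, 366.
Check each in increasing order: 113^1 ≡ 113;  113^2 ≡ 291;  113^3 ≡ 220;  113^6 ≡ 323;  113^61 ≡ 283;  113^122 ≡ 83;  113^183 ≡ 1.
Smallest exponent giving 1 is 183.

183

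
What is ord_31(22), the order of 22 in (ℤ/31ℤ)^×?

The order of 22 must divide p − 1 = 30 = 2 · 3 · 5.
Divisors: 1, 2, 3, 5, 6, 10, 15, 30.
Check each in increasing order: 22^1 ≡ 22;  22^2 ≡ 19;  22^3 ≡ 15;  22^5 ≡ 6;  22^6 ≡ 8;  22^10 ≡ 5;  22^15 ≡ 30;  22^30 ≡ 1.
Smallest exponent giving 1 is 30.

30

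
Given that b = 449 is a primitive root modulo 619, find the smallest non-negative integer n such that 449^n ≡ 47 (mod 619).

225

Baby-step giant-step with m = ceil(sqrt(618)) = 25.
Baby table (449^j mod 619 for j=0..24):
  0:1  1:449  2:426  3:3  4:109  5:40  6:9  7:327
  8:120  9:27  10:362  11:360  12:81  13:467  14:461  15:243
  16:163  17:145  18:110  19:489  20:435  21:330  22:229  23:67
  24:371
Giant step factor: 449^(-25) ≡ 264 (mod 619).
Scan 47·264^i mod 619 for i = 0, 1, …:
  i=0: 47   i=1: 28   i=2: 583   i=3: 400
  i=4: 370   i=5: 497   i=6: 599   i=7: 291
  i=8: 68   i=9: 1
Match at i=9, j=0: n = 9·25 + 0 = 225.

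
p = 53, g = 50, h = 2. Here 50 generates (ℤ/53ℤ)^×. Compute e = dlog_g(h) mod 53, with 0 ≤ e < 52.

23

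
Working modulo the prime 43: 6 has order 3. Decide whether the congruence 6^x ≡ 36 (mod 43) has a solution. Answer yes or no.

yes

36 ∈ ⟨6⟩ iff 36^3 ≡ 1 (mod 43), since |⟨6⟩| = 3.
36^3 mod 43 = 1.
Since 1 = 1, 36 lies in the subgroup.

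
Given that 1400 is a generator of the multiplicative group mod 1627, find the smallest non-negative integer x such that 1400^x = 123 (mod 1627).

1186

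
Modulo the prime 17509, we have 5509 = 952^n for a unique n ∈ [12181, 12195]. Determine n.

12195

Compute 952^12181 mod 17509 = 9187, then multiply by 952 repeatedly:
  952^12181=9187  952^12182=9033  952^12183=2497  952^12184=13429  952^12185=2838
  952^12186=5390  952^12187=1143  952^12188=2578  952^12189=2996  952^12190=15734
  952^12191=8573  952^12192=2302  952^12193=2879  952^12194=9404  952^12195=5509
Found 5509 at exponent 12195.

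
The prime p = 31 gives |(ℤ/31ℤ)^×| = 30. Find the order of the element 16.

5

The order of 16 must divide p − 1 = 30 = 2 · 3 · 5.
Divisors: 1, 2, 3, 5, 6, 10, 15, 30.
Check each in increasing order: 16^1 ≡ 16;  16^2 ≡ 8;  16^3 ≡ 4;  16^5 ≡ 1.
Smallest exponent giving 1 is 5.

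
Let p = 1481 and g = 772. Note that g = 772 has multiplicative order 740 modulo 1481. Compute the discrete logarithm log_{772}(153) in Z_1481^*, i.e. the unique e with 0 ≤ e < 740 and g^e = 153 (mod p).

449

Baby-step giant-step with m = ceil(sqrt(740)) = 28.
Baby table (772^j mod 1481 for j=0..27):
  0:1  1:772  2:622  3:340  4:343  5:1178  6:82  7:1102
  8:650  9:1222  10:1468  11:331  12:800  13:23  14:1465  15:977
  16:415  17:484  18:436  19:405  20:169  21:140  22:1448  23:1182
  24:208  25:628  26:529  27:1113
Giant step factor: 772^(-28) ≡ 781 (mod 1481).
Scan 153·781^i mod 1481 for i = 0, 1, …:
  i=0: 153   i=1: 1013   i=2: 299   i=3: 1002
  i=4: 594   i=5: 361   i=6: 551   i=7: 841
  i=8: 738   i=9: 269     …   i=15: 659
  i=16: 772
Match at i=16, j=1: e = 16·28 + 1 = 449.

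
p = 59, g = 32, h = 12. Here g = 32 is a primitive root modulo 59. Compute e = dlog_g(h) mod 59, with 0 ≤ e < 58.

Baby-step giant-step with m = ceil(sqrt(58)) = 8.
Baby table (32^j mod 59 for j=0..7):
  0:1  1:32  2:21  3:23  4:28  5:11  6:57  7:54
Giant step factor: 32^(-8) ≡ 7 (mod 59).
Scan 12·7^i mod 59 for i = 0, 1, …:
  i=0: 12   i=1: 25   i=2: 57
Match at i=2, j=6: e = 2·8 + 6 = 22.

22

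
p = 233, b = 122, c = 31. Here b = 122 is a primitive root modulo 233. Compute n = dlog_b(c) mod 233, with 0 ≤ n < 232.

Baby-step giant-step with m = ceil(sqrt(232)) = 16.
Baby table (122^j mod 233 for j=0..15):
  0:1  1:122  2:205  3:79  4:85  5:118  6:183  7:191
  8:2  9:11  10:177  11:158  12:170  13:3  14:133  15:149
Giant step factor: 122^(-16) ≡ 175 (mod 233).
Scan 31·175^i mod 233 for i = 0, 1, …:
  i=0: 31   i=1: 66   i=2: 133
Match at i=2, j=14: n = 2·16 + 14 = 46.

46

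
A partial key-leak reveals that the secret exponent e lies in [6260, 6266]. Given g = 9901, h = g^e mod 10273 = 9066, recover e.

6265

Compute 9901^6260 mod 10273 = 8918, then multiply by 9901 repeatedly:
  9901^6260=8918  9901^6261=683  9901^6262=2749  9901^6263=4672  9901^6264=8426
  9901^6265=9066
Found 9066 at exponent 6265.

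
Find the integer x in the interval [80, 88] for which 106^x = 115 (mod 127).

80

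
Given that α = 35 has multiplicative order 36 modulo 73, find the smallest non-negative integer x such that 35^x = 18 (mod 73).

26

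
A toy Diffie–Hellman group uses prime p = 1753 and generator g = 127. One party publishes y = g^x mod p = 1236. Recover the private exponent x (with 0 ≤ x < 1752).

Baby-step giant-step with m = ceil(sqrt(1752)) = 42.
Baby table (127^j mod 1753 for j=0..41):
  0:1  1:127  2:352  3:879  4:1194  5:880  6:1321  7:1232
  8:447  9:673  10:1327  11:241  12:806  13:688  14:1479  15:262
  16:1720  17:1068  18:655  19:794  20:917  21:761  22:232  23:1416
  24:1026  25:580  26:34  27:812  28:1450  29:85  30:277  31:119
  32:1089  33:1569  34:1174  35:93  36:1293  37:1182  38:1109  39:603
  40:1202  41:143
Giant step factor: 127^(-42) ≡ 864 (mod 1753).
Scan 1236·864^i mod 1753 for i = 0, 1, …:
  i=0: 1236   i=1: 327   i=2: 295   i=3: 695
  i=4: 954   i=5: 346   i=6: 934   i=7: 596
  i=8: 1315   i=9: 216   i=10: 806
Match at i=10, j=12: x = 10·42 + 12 = 432.

432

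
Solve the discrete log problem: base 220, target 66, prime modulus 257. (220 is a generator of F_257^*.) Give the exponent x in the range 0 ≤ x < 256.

Baby-step giant-step with m = ceil(sqrt(256)) = 16.
Baby table (220^j mod 257 for j=0..15):
  0:1  1:220  2:84  3:233  4:117  5:40  6:62  7:19
  8:68  9:54  10:58  11:167  12:246  13:150  14:104  15:7
Giant step factor: 220^(-16) ≡ 128 (mod 257).
Scan 66·128^i mod 257 for i = 0, 1, …:
  i=0: 66   i=1: 224   i=2: 145   i=3: 56
  i=4: 229   i=5: 14   i=6: 250   i=7: 132
  i=8: 191   i=9: 33     …   i=13: 243
  i=14: 7
Match at i=14, j=15: x = 14·16 + 15 = 239.

239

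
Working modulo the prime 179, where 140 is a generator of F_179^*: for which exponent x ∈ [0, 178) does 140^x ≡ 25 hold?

160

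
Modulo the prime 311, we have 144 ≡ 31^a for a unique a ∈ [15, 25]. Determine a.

18

Compute 31^15 mod 311 = 304, then multiply by 31 repeatedly:
  31^15=304  31^16=94  31^17=115  31^18=144
Found 144 at exponent 18.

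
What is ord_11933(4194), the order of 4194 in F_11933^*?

The order of 4194 must divide p − 1 = 11932 = 2^2 · 19 · 157.
Divisors: 1, 2, 4, 19, 38, 76, 157, 314, 628, 2983, 5966, 11932.
Check each in increasing order: 4194^1 ≡ 4194;  4194^2 ≡ 394;  4194^4 ≡ 107;  4194^19 ≡ 11906;  4194^38 ≡ 729;  4194^76 ≡ 6389;  4194^157 ≡ 4034;  4194^314 ≡ 8477;  4194^628 ≡ 10936;  4194^2983 ≡ 3792;  4194^5966 ≡ 11932;  4194^11932 ≡ 1.
Smallest exponent giving 1 is 11932.

11932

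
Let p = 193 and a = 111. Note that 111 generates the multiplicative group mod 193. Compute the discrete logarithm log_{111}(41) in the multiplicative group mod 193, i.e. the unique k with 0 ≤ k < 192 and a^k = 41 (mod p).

47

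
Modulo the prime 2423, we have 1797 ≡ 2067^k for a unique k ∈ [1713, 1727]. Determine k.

Compute 2067^1713 mod 2423 = 247, then multiply by 2067 repeatedly:
  2067^1713=247  2067^1714=1719  2067^1715=1055  2067^1716=2408  2067^1717=494
  2067^1718=1015  2067^1719=2110  2067^1720=2393  2067^1721=988  2067^1722=2030
  2067^1723=1797
Found 1797 at exponent 1723.

1723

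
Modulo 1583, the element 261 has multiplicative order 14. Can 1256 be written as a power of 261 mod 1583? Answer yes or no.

no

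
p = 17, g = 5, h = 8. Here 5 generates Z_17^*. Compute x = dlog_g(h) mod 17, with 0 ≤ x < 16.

2

Successive powers of 5 modulo 17:
  5^0=1  5^1=5  5^2=8
So 5^2 ≡ 8 (mod 17), giving x = 2.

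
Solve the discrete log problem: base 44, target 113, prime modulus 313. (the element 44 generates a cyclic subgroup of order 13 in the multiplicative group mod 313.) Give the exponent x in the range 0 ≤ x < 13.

Successive powers of 44 modulo 313:
  44^0=1  44^1=44  44^2=58  44^3=48  44^4=234  44^5=280
  44^6=113
So 44^6 ≡ 113 (mod 313), giving x = 6.

6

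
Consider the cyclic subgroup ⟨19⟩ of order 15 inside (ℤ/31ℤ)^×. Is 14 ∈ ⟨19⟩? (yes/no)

yes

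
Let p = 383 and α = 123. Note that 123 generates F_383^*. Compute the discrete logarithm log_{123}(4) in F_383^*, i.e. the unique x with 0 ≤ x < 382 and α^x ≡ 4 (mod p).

Baby-step giant-step with m = ceil(sqrt(382)) = 20.
Baby table (123^j mod 383 for j=0..19):
  0:1  1:123  2:192  3:253  4:96  5:318  6:48  7:159
  8:24  9:271  10:12  11:327  12:6  13:355  14:3  15:369
  16:193  17:376  18:288  19:188
Giant step factor: 123^(-20) ≡ 258 (mod 383).
Scan 4·258^i mod 383 for i = 0, 1, …:
  i=0: 4   i=1: 266   i=2: 71   i=3: 317
  i=4: 207   i=5: 169   i=6: 323   i=7: 223
  i=8: 84   i=9: 224     …   i=17: 108
  i=18: 288
Match at i=18, j=18: x = 18·20 + 18 = 378.

378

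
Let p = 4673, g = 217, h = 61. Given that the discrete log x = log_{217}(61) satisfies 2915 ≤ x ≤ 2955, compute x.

2917

Compute 217^2915 mod 4673 = 3762, then multiply by 217 repeatedly:
  217^2915=3762  217^2916=3252  217^2917=61
Found 61 at exponent 2917.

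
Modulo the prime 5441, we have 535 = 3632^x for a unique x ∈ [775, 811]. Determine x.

Compute 3632^775 mod 5441 = 29, then multiply by 3632 repeatedly:
  3632^775=29  3632^776=1949  3632^777=27  3632^778=126  3632^779=588
  3632^780=2744  3632^781=3737  3632^782=2930  3632^783=4605  3632^784=5167
  3632^785=535
Found 535 at exponent 785.

785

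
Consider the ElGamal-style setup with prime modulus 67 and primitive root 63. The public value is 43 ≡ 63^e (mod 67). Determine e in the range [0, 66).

Successive powers of 63 modulo 67:
  63^0=1  63^1=63  63^2=16  63^3=3  63^4=55  63^5=48
  63^6=9  63^7=31  63^8=10  63^9=27  63^10=26  63^11=30
  63^12=14  63^13=11  63^14=23  63^15=42  63^16=33  63^17=2
  63^18=59  63^19=32  63^20=6  63^21=43
So 63^21 ≡ 43 (mod 67), giving e = 21.

21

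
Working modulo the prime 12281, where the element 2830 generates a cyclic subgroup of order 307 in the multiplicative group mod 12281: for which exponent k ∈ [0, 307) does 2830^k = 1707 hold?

206

Baby-step giant-step with m = ceil(sqrt(307)) = 18.
Baby table (2830^j mod 12281 for j=0..17):
  0:1  1:2830  2:1688  3:12012  4:152  5:325  6:10956  7:8236
  8:10823  9:276  10:7377  11:11491  12:11723  13:5109  14:3733  15:2730
  16:1151  17:2865
Giant step factor: 2830^(-18) ≡ 11191 (mod 12281).
Scan 1707·11191^i mod 12281 for i = 0, 1, …:
  i=0: 1707   i=1: 6082   i=2: 2360   i=3: 6610
  i=4: 4047   i=5: 9930   i=6: 8142   i=7: 4383
  i=8: 12120   i=9: 3556   i=10: 4756   i=11: 10823
Match at i=11, j=8: k = 11·18 + 8 = 206.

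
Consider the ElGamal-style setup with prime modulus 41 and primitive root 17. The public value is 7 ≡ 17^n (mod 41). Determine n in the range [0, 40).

23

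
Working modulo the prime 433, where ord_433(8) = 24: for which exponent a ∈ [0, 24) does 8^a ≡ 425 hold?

13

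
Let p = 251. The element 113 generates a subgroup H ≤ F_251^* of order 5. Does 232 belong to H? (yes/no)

232 ∈ ⟨113⟩ iff 232^5 ≡ 1 (mod 251), since |⟨113⟩| = 5.
232^5 mod 251 = 16.
Since 16 ≠ 1, 232 does not lie in the subgroup.

no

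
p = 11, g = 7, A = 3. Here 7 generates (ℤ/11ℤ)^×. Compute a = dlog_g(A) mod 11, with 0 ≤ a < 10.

4

Successive powers of 7 modulo 11:
  7^0=1  7^1=7  7^2=5  7^3=2  7^4=3
So 7^4 ≡ 3 (mod 11), giving a = 4.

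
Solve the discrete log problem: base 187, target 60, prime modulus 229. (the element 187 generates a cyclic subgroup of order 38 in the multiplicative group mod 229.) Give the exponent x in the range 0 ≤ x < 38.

Successive powers of 187 modulo 229:
  187^0=1  187^1=187  187^2=161  187^3=108  187^4=44  187^5=213
  187^6=214  187^7=172  187^8=104  187^9=212  187^10=27  187^11=11
  187^12=225  187^13=168  187^14=43  187^15=26  187^16=53  187^17=64
  187^18=60
So 187^18 ≡ 60 (mod 229), giving x = 18.

18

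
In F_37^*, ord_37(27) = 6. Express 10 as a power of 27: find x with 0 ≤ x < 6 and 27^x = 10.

4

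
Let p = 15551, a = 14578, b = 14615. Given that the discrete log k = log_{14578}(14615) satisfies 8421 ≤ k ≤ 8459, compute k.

Compute 14578^8421 mod 15551 = 14560, then multiply by 14578 repeatedly:
  14578^8421=14560  14578^8422=81  14578^8423=14493  14578^8424=3068  14578^8425=628
  14578^8426=10996  14578^8427=15531  14578^8428=3909  14578^8429=6538  14578^8430=14436
  14578^8431=11876  14578^8432=14596  14578^8433=11706  14578^8434=8945  14578^8435=5075
  14578^8436=7243  14578^8437=12715  14578^8438=6901  14578^8439=3359  14578^8440=12954
  14578^8441=7619  14578^8442=4540  14578^8443=14615
Found 14615 at exponent 8443.

8443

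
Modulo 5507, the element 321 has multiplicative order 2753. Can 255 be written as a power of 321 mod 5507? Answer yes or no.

no

255 ∈ ⟨321⟩ iff 255^2753 ≡ 1 (mod 5507), since |⟨321⟩| = 2753.
255^2753 mod 5507 = 5506.
Since 5506 ≠ 1, 255 does not lie in the subgroup.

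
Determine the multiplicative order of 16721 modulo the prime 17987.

1058

The order of 16721 must divide p − 1 = 17986 = 2 · 17 · 23^2.
Divisors: 1, 2, 17, 23, 34, 46, 391, 529, 782, 1058, 8993, 17986.
Check each in increasing order: 16721^1 ≡ 16721;  16721^2 ≡ 1913;  16721^17 ≡ 2630;  16721^23 ≡ 13960;  16721^34 ≡ 9892;  16721^46 ≡ 10442;  16721^391 ≡ 3694;  16721^529 ≡ 17986;  16721^782 ≡ 11490;  16721^1058 ≡ 1.
Smallest exponent giving 1 is 1058.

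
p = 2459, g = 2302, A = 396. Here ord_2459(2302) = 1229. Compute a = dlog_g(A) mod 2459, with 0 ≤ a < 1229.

1071

Baby-step giant-step with m = ceil(sqrt(1229)) = 36.
Baby table (2302^j mod 2459 for j=0..35):
  0:1  1:2302  2:59  3:573  4:1022  5:1840  6:1282  7:364
  8:1868  9:1804  10:2016  11:699  12:912  13:1897  14:2169  15:1268
  16:103  17:1042  18:1159  19:3  20:1988  21:177  22:1719  23:607
  24:602  25:1387  26:1092  27:686  28:494  29:1130  30:2097  31:277
  32:773  33:1589  34:1345  35:309
Giant step factor: 2302^(-36) ≡ 553 (mod 2459).
Scan 396·553^i mod 2459 for i = 0, 1, …:
  i=0: 396   i=1: 137   i=2: 1991   i=3: 1850
  i=4: 106   i=5: 2061   i=6: 1216   i=7: 1141
  i=8: 1469   i=9: 887     …   i=28: 188
  i=29: 686
Match at i=29, j=27: a = 29·36 + 27 = 1071.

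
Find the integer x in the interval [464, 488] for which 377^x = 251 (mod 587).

477

Compute 377^464 mod 587 = 285, then multiply by 377 repeatedly:
  377^464=285  377^465=24  377^466=243  377^467=39  377^468=28
  377^469=577  377^470=339  377^471=424  377^472=184  377^473=102
  377^474=299  377^475=19  377^476=119  377^477=251
Found 251 at exponent 477.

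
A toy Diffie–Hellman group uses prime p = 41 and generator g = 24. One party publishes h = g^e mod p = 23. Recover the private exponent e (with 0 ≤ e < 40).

Successive powers of 24 modulo 41:
  24^0=1  24^1=24  24^2=2  24^3=7  24^4=4  24^5=14
  24^6=8  24^7=28  24^8=16  24^9=15  24^10=32  24^11=30
  24^12=23
So 24^12 ≡ 23 (mod 41), giving e = 12.

12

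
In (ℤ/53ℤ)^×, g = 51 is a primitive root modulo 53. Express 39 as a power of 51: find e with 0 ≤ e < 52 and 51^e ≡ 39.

Successive powers of 51 modulo 53:
  51^0=1  51^1=51  51^2=4  51^3=45  51^4=16  51^5=21
  51^6=11  51^7=31  51^8=44  51^9=18  51^10=17  51^11=19
  51^12=15  51^13=23  51^14=7  51^15=39
So 51^15 ≡ 39 (mod 53), giving e = 15.

15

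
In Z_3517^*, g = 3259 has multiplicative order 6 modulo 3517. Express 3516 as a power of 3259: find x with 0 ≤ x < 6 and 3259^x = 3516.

3

Successive powers of 3259 modulo 3517:
  3259^0=1  3259^1=3259  3259^2=3258  3259^3=3516
So 3259^3 ≡ 3516 (mod 3517), giving x = 3.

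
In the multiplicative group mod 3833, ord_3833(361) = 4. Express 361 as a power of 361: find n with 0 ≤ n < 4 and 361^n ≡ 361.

Successive powers of 361 modulo 3833:
  361^0=1  361^1=361
So 361^1 ≡ 361 (mod 3833), giving n = 1.

1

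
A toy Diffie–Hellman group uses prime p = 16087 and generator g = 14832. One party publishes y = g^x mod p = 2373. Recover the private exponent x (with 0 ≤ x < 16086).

Baby-step giant-step with m = ceil(sqrt(16086)) = 127.
Baby table (14832^j mod 16087 for j=0..126):
  0:1  1:14832  2:14586  3:1576  4:821  5:15300  6:6378  7:6936
  8:14474  9:13440  10:8063  11:15745  12:10948  13:14645  14:7966  15:8784
  16:11762  17:6556  18:8764  19:4688  20:4402  21:9418  22:4355  23:4055
  24:10554  25:10418  26:4141  27:15233  28:10028  29:10981  30:5404  31:6694
  32:12531  33:6681  34:12759  35:10107  36:8358  37:15521  38:2502  39:13042
  40:8856  41:1837  42:11093  43:9627  44:15539  45:12086  46:2111  47:5050
  48:528  49:13014  50:11822  51:11691  52:15226  53:2726  54:5401  55:10459
  56:947  57:1953  58:10296  59:12468  60:5311  61:10800  62:7341  63:4896
  64:754  65:2863  66:10423  67:13953  68:7728  69:1821  70:15086  71:1469
  72:6410  73:15037  74:14703  75:15611  76:2161  77:6648  78:5913  79:11379
  80:4611  81:4515  82:12386  83:11699  84:5186  85:6805  86:1922  87:940
  88:10738  89:4716  90:1436  91:15651  92:222  93:10956  94:4605  95:12045
  96:5305  97:2243  98:260  99:11527  100:11915  101:7585  102:4329  103:4511
  104:1319  105:1616  106:14969  107:3521  108:5070  109:7602  110:15168  111:11168
  112:12024  113:15573  114:1590  115:15425  116:10373  117:12355  118:2343  119:3456
  120:6210  121:8645  122:9250  123:6064  124:14918  125:3178  126:1186
Giant step factor: 14832^(-127) ≡ 13164 (mod 16087).
Scan 2373·13164^i mod 16087 for i = 0, 1, …:
  i=0: 2373   i=1: 13305   i=2: 7851   i=3: 7676
  i=4: 4417   i=5: 6970   i=6: 8919   i=7: 6790
  i=8: 4188   i=9: 683     …   i=112: 10394
  i=113: 6681
Match at i=113, j=33: x = 113·127 + 33 = 14384.

14384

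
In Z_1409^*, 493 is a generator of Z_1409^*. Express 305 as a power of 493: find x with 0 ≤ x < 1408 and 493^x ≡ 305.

1333

Baby-step giant-step with m = ceil(sqrt(1408)) = 38.
Baby table (493^j mod 1409 for j=0..37):
  0:1  1:493  2:701  3:388  4:1069  5:51  6:1190  7:526
  8:62  9:977  10:1192  11:103  12:55  13:344  14:512  15:205
  16:1026  17:1396  18:636  19:750  20:592  21:193  22:746  23:29
  24:207  25:603  26:1389  27:3  28:70  29:694  30:1164  31:389
  32:153  33:752  34:169  35:186  36:113  37:758
Giant step factor: 493^(-38) ≡ 114 (mod 1409).
Scan 305·114^i mod 1409 for i = 0, 1, …:
  i=0: 305   i=1: 954   i=2: 263   i=3: 393
  i=4: 1123   i=5: 1212   i=6: 86   i=7: 1350
  i=8: 319   i=9: 1141     …   i=34: 127
  i=35: 388
Match at i=35, j=3: x = 35·38 + 3 = 1333.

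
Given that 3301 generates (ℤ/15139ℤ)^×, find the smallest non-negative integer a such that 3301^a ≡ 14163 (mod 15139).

6084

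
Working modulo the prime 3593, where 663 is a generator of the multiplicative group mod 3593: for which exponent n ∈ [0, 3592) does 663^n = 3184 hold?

1863

Baby-step giant-step with m = ceil(sqrt(3592)) = 60.
Baby table (663^j mod 3593 for j=0..59):
  0:1  1:663  2:1223  3:2424  4:1041  5:327  6:1221  7:1098
  8:2188  9:2665  10:2732  11:444  12:3339  13:469  14:1949  15:2300
  16:1468  17:3174  18:2457  19:1362  20:1163  21:2167  22:3114  23:2200
  24:3435  25:3036  26:788  27:1459  28:800  29:2229  30:1104  31:2573
  32:2817  33:2904  34:3097  35:1708  36:609  37:1351  38:1056  39:3086
  40:1601  41:1528  42:3431  43:384  44:3082  45:2542  46:229  47:921
  48:3406  49:1774  50:1251  51:3023  52:2948  53:3525  54:1625  55:3068
  56:446  57:1072  58:2915  59:3204
Giant step factor: 663^(-60) ≡ 3297 (mod 3593).
Scan 3184·3297^i mod 3593 for i = 0, 1, …:
  i=0: 3184   i=1: 2495   i=2: 1638   i=3: 207
  i=4: 3402   i=5: 2641   i=6: 1538   i=7: 1063
  i=8: 1536   i=9: 1655     …   i=30: 1060
  i=31: 2424
Match at i=31, j=3: n = 31·60 + 3 = 1863.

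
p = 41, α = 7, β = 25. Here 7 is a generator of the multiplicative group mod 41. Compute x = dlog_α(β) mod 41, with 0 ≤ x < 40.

36

Successive powers of 7 modulo 41:
  7^0=1  7^1=7  7^2=8  7^3=15  7^4=23  7^5=38
  7^6=20  7^7=17  7^8=37  7^9=13  7^10=9  7^11=22
  7^12=31  7^13=12  7^14=2  7^15=14  7^16=16  7^17=30
  7^18=5  7^19=35  7^20=40  7^21=34  7^22=33  7^23=26
  7^24=18  7^25=3  7^26=21  7^27=24  7^28=4  7^29=28
  7^30=32  7^31=19  7^32=10  7^33=29  7^34=39  7^35=27
  7^36=25
So 7^36 ≡ 25 (mod 41), giving x = 36.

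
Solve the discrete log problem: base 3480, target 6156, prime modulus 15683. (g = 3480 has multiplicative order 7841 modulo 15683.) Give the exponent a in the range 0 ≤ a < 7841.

Baby-step giant-step with m = ceil(sqrt(7841)) = 89.
Baby table (3480^j mod 15683 for j=0..88):
  0:1  1:3480  2:3124  3:3201  4:4550  5:9853  6:5402  7:10726
  8:940  9:9136  10:3839  11:13487  12:11224  13:8850  14:12271  15:13954
  16:5352  17:9239  18:1570  19:5916  20:11584  21:7010  22:7735  23:5772
  24:12320  25:11961  26:1598  27:9258  28:4958  29:2540  30:9671  31:15045
  32:6746  33:14312  34:12235  35:14138  36:2669  37:3784  38:10283  39:11917
  40:5308  41:12949  42:5261  43:6219  44:15263  45:12602  46:5292  47:4318
  48:2326  49:2052  50:5195  51:11784  52:12958  53:5215  54:2969  55:12706
  56:6503  57:15554  58:5887  59:4762  60:10512  61:9004  62:14969  63:8877
  64:12133  65:4204  66:13364  67:6625  68:990  69:10623  70:3209  71:1024
  72:3479  73:15327  74:77  75:1349  76:5303  77:11232  78:5324  79:5897
  80:8196  81:10386  82:9648  83:13420  84:13309  85:3421  86:1683  87:7081
  88:3887
Giant step factor: 3480^(-89) ≡ 5955 (mod 15683).
Scan 6156·5955^i mod 15683 for i = 0, 1, …:
  i=0: 6156   i=1: 7809   i=2: 2500   i=3: 4333
  i=4: 4480   i=5: 1617   i=6: 15556   i=7: 12182
  i=8: 9935   i=9: 6649     …   i=67: 4127
  i=68: 1024
Match at i=68, j=71: a = 68·89 + 71 = 6123.

6123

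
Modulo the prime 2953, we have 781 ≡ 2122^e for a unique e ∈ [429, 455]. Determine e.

451

Compute 2122^429 mod 2953 = 2341, then multiply by 2122 repeatedly:
  2122^429=2341  2122^430=656  2122^431=1169  2122^432=98  2122^433=1246
  2122^434=1077  2122^435=2725  2122^436=476  2122^437=146  2122^438=2700
  2122^439=580  2122^440=2312  2122^441=1131  2122^442=2146  2122^443=286
  2122^444=1527  2122^445=853  2122^446=2830  2122^447=1811  2122^448=1089
  2122^449=1612  2122^450=1090  2122^451=781
Found 781 at exponent 451.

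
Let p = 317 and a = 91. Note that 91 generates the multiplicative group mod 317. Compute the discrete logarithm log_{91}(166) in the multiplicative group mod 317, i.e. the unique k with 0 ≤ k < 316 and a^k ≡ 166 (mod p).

Baby-step giant-step with m = ceil(sqrt(316)) = 18.
Baby table (91^j mod 317 for j=0..17):
  0:1  1:91  2:39  3:62  4:253  5:199  6:40  7:153
  8:292  9:261  10:293  11:35  12:15  13:97  14:268  15:296
  16:308  17:132
Giant step factor: 91^(-18) ≡ 289 (mod 317).
Scan 166·289^i mod 317 for i = 0, 1, …:
  i=0: 166   i=1: 107   i=2: 174   i=3: 200
  i=4: 106   i=5: 202   i=6: 50   i=7: 185
  i=8: 209   i=9: 171     …   i=15: 189
  i=16: 97
Match at i=16, j=13: k = 16·18 + 13 = 301.

301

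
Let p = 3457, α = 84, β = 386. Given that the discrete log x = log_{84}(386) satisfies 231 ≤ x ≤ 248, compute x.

247

Compute 84^231 mod 3457 = 475, then multiply by 84 repeatedly:
  84^231=475  84^232=1873  84^233=1767  84^234=3234  84^235=2010
  84^236=2904  84^237=1946  84^238=985  84^239=3229  84^240=1590
  84^241=2194  84^242=1075  84^243=418  84^244=542  84^245=587
  84^246=910  84^247=386
Found 386 at exponent 247.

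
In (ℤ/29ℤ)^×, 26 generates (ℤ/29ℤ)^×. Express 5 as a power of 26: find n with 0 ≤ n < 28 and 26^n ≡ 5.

10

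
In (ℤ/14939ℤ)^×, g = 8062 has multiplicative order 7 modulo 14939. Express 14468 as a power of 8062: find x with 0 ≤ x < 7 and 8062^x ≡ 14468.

3

Successive powers of 8062 modulo 14939:
  8062^0=1  8062^1=8062  8062^2=11194  8062^3=14468
So 8062^3 ≡ 14468 (mod 14939), giving x = 3.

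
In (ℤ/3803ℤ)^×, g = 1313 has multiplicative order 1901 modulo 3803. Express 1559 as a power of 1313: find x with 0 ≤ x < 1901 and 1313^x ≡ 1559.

1021

Baby-step giant-step with m = ceil(sqrt(1901)) = 44.
Baby table (1313^j mod 3803 for j=0..43):
  0:1  1:1313  2:1210  3:2879  4:3748  5:42  6:1904  7:1381
  8:3025  9:1493  10:1764  11:105  12:957  13:1551  14:1858  15:1831
  16:607  17:2164  18:491  19:1976  20:842  21:2676  22:3419  23:1607
  24:3129  25:1137  26:2105  27:2887  28:2843  29:2116  30:2118  31:941
  32:3361  33:1513  34:1403  35:1487  36:1492  37:451  38:2698  39:1881
  40:1606  41:1816  42:3730  43:3029
Giant step factor: 1313^(-44) ≡ 2553 (mod 3803).
Scan 1559·2553^i mod 3803 for i = 0, 1, …:
  i=0: 1559   i=1: 2189   i=2: 1910   i=3: 784
  i=4: 1174   i=5: 458   i=6: 1753   i=7: 3081
  i=8: 1189   i=9: 723     …   i=22: 3744
  i=23: 1493
Match at i=23, j=9: x = 23·44 + 9 = 1021.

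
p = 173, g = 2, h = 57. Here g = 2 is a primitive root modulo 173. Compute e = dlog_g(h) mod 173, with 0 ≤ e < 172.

60

Baby-step giant-step with m = ceil(sqrt(172)) = 14.
Baby table (2^j mod 173 for j=0..13):
  0:1  1:2  2:4  3:8  4:16  5:32  6:64  7:128
  8:83  9:166  10:159  11:145  12:117  13:61
Giant step factor: 2^(-14) ≡ 78 (mod 173).
Scan 57·78^i mod 173 for i = 0, 1, …:
  i=0: 57   i=1: 121   i=2: 96   i=3: 49
  i=4: 16
Match at i=4, j=4: e = 4·14 + 4 = 60.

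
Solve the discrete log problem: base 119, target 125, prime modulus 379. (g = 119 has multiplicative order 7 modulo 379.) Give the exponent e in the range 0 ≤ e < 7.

3

Successive powers of 119 modulo 379:
  119^0=1  119^1=119  119^2=138  119^3=125
So 119^3 ≡ 125 (mod 379), giving e = 3.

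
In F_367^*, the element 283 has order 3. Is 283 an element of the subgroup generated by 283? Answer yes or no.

yes

⟨283⟩ has order 3; its elements mod 367 are {1, 83, 283}.
283 is in this set.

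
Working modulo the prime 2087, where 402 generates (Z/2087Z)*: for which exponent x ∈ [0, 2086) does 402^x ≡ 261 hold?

282

Baby-step giant-step with m = ceil(sqrt(2086)) = 46.
Baby table (402^j mod 2087 for j=0..45):
  0:1  1:402  2:905  3:672  4:921  5:843  6:792  7:1160
  8:919  9:39  10:1069  11:1903  12:1164  13:440  14:1572  15:1670
  16:1413  17:362  18:1521  19:2038  20:1172  21:1569  22:464  23:785
  24:433  25:845  26:1596  27:883  28:176  29:1881  30:668  31:1400
  32:1397  33:191  34:1650  35:1721  36:1045  37:603  38:314  39:1008
  40:338  41:221  42:1188  43:1740  44:335  45:1102
Giant step factor: 402^(-46) ≡ 1405 (mod 2087).
Scan 261·1405^i mod 2087 for i = 0, 1, …:
  i=0: 261   i=1: 1480   i=2: 748   i=3: 1179
  i=4: 1504   i=5: 1076   i=6: 792
Match at i=6, j=6: x = 6·46 + 6 = 282.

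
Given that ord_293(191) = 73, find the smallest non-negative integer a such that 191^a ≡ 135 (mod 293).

Baby-step giant-step with m = ceil(sqrt(73)) = 9.
Baby table (191^j mod 293 for j=0..8):
  0:1  1:191  2:149  3:38  4:226  5:95  6:272  7:91
  8:94
Giant step factor: 191^(-9) ≡ 123 (mod 293).
Scan 135·123^i mod 293 for i = 0, 1, …:
  i=0: 135   i=1: 197   i=2: 205   i=3: 17
  i=4: 40   i=5: 232   i=6: 115   i=7: 81
  i=8: 1
Match at i=8, j=0: a = 8·9 + 0 = 72.

72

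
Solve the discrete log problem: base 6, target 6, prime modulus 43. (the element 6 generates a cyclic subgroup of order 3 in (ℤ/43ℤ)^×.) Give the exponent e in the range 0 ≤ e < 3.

Successive powers of 6 modulo 43:
  6^0=1  6^1=6
So 6^1 ≡ 6 (mod 43), giving e = 1.

1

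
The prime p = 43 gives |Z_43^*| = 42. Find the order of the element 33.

42

The order of 33 must divide p − 1 = 42 = 2 · 3 · 7.
Divisors: 1, 2, 3, 6, 7, 14, 21, 42.
Check each in increasing order: 33^1 ≡ 33;  33^2 ≡ 14;  33^3 ≡ 32;  33^6 ≡ 35;  33^7 ≡ 37;  33^14 ≡ 36;  33^21 ≡ 42;  33^42 ≡ 1.
Smallest exponent giving 1 is 42.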